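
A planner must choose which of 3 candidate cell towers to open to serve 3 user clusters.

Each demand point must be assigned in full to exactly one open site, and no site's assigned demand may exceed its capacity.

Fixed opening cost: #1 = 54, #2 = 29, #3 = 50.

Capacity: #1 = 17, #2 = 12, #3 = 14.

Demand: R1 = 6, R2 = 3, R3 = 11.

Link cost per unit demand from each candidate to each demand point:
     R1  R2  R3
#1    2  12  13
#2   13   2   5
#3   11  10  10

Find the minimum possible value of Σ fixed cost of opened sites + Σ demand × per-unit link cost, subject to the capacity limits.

186

Open {#1, #2}; cheapest assignment that respects the capacities:
  #1 (cap 17, load 9): R1, R2 — cost 6×2 + 3×12 = 48
  #2 (cap 12, load 11): R3 — cost 11×5 = 55
  Shipping 103, fixed 83 → total 186.
  Any other capacity-feasible assignment to {#1, #2} ships for at least 103.
Compare {#2, #3}: its best feasible assignment gives total 230.
Compare {#1, #2, #3}: its best feasible assignment gives total 230.
Every other set of open sites that can feasibly serve all demand totals ≥ 230 even under its best assignment. Minimum: 186.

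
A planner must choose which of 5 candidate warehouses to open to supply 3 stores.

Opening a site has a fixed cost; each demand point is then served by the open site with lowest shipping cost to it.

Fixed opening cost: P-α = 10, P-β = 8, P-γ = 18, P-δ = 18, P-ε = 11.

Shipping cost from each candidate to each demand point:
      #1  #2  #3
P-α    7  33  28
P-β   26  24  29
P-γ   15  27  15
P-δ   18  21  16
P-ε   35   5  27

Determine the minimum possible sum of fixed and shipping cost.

Open {P-α, P-ε}: assign each demand point to its cheapest open site.
  #1→P-α 7, #2→P-ε 5, #3→P-ε 27
  shipping cost 39, fixed 21 → total 60.
Compare {P-γ, P-ε}: shipping cost 35 + fixed 29 = 64.
Compare {P-α, P-γ, P-ε}: shipping cost 27 + fixed 39 = 66.
Compare {P-α, P-δ, P-ε}: shipping cost 28 + fixed 39 = 67.
All other subsets cost ≥ 64. Minimum total cost: 60.

60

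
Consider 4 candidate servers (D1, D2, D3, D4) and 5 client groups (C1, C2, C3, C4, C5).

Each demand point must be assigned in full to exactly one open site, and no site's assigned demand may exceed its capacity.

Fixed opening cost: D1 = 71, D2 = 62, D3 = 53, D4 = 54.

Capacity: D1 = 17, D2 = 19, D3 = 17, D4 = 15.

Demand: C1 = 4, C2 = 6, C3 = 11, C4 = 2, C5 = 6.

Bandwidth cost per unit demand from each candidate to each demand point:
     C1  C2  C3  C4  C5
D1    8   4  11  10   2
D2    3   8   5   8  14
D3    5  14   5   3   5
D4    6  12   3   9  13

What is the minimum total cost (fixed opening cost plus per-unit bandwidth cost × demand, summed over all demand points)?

Open {D1, D4}; cheapest assignment that respects the capacities:
  D1 (cap 17, load 14): C2, C4, C5 — cost 6×4 + 2×10 + 6×2 = 56
  D4 (cap 15, load 15): C1, C3 — cost 4×6 + 11×3 = 57
  Shipping 113, fixed 125 → total 238.
  Any other capacity-feasible assignment to {D1, D4} ships for at least 113.
Compare {D1, D3}: its best feasible assignment gives total 241.
Compare {D1, D2}: its best feasible assignment gives total 252.
Every other set of open sites that can feasibly serve all demand totals ≥ 241 even under its best assignment. Minimum: 238.

238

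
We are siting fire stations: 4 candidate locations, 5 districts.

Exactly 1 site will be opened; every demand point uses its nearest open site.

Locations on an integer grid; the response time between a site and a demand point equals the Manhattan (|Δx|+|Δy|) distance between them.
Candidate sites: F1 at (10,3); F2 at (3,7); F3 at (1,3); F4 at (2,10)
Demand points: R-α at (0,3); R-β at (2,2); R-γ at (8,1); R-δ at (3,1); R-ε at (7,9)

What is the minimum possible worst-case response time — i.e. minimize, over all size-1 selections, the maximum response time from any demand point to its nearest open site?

10

Open {F1}.
  Farthest demand point is R-α at response time 10 (to F1); all others are ≤ 10.
With {F2} the worst case is 11.
With {F3} the worst case is 12.
No size-1 selection achieves below 10.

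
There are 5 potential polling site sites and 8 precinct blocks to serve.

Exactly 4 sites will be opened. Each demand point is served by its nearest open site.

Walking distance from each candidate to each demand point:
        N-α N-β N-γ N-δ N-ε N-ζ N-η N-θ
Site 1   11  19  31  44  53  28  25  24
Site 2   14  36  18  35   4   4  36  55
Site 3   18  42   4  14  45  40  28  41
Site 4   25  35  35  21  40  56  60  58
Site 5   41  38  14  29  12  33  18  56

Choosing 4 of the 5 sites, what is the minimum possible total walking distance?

Open {Site 1, Site 2, Site 3, Site 5}.
  N-α→Site 1 11, N-β→Site 1 19, N-γ→Site 3 4, N-δ→Site 3 14, N-ε→Site 2 4, N-ζ→Site 2 4, N-η→Site 5 18, N-θ→Site 1 24  ⇒ total 98.
Compare {Site 1, Site 2, Site 3, Site 4}: total 105.
Compare {Site 1, Site 2, Site 4, Site 5}: total 115.
No size-4 selection does better; minimum is 98.

98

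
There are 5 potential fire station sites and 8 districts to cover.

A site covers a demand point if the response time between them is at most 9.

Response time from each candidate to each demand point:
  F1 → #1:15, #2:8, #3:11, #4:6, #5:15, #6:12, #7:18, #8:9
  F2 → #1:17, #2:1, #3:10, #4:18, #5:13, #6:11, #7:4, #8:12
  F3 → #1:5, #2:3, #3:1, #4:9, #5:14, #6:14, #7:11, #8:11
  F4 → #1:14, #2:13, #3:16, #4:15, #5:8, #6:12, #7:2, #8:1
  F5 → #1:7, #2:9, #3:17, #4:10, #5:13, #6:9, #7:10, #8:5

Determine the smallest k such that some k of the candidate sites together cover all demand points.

3

Coverage sets (demand points within 9 of each site):
  F1: {#2, #4, #8}
  F2: {#2, #7}
  F3: {#1, #2, #3, #4}
  F4: {#5, #7, #8}
  F5: {#1, #2, #6, #8}
No 2 sites suffice: every size-2 union leaves at least one demand point uncovered.
But {F3, F4, F5} covers everything, so the minimum is 3.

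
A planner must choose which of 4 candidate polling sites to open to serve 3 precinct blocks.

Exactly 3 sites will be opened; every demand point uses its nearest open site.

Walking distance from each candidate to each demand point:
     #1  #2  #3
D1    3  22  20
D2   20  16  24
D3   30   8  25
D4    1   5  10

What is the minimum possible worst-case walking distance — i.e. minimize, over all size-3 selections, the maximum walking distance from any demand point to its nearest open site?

10

Open {D1, D2, D4}.
  Farthest demand point is #3 at walking distance 10 (to D4); all others are ≤ 10.
With {D1, D3, D4} the worst case is 10.
With {D2, D3, D4} the worst case is 10.
No size-3 selection achieves below 10.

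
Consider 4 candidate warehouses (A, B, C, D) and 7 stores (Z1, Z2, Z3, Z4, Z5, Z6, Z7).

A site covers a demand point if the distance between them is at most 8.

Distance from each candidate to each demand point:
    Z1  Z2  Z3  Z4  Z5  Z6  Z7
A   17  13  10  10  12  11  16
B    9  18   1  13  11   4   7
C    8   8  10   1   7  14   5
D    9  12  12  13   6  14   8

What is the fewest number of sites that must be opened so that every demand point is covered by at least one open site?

2

Coverage sets (demand points within 8 of each site):
  A: {}
  B: {Z3, Z6, Z7}
  C: {Z1, Z2, Z4, Z5, Z7}
  D: {Z5, Z7}
No single site covers all 7 demand points.
But {B, C} covers everything, so the minimum is 2.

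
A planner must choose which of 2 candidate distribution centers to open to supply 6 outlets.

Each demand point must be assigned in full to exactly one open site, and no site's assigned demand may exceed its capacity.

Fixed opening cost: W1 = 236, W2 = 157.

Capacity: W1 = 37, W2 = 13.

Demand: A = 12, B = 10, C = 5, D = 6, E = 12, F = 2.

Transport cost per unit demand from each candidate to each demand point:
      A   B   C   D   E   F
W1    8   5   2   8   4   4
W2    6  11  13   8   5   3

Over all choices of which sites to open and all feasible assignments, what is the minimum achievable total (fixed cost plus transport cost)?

629

Open {W1, W2}; cheapest assignment that respects the capacities:
  W1 (cap 37, load 35): B, C, D, E, F — cost 10×5 + 5×2 + 6×8 + 12×4 + 2×4 = 164
  W2 (cap 13, load 12): A — cost 12×6 = 72
  Shipping 236, fixed 393 → total 629.
  Any other capacity-feasible assignment to {W1, W2} ships for at least 236.
Total demand is 47 and no other set of sites has combined capacity ≥ 47, so {W1, W2} is the only feasible choice of open sites. Minimum: 629.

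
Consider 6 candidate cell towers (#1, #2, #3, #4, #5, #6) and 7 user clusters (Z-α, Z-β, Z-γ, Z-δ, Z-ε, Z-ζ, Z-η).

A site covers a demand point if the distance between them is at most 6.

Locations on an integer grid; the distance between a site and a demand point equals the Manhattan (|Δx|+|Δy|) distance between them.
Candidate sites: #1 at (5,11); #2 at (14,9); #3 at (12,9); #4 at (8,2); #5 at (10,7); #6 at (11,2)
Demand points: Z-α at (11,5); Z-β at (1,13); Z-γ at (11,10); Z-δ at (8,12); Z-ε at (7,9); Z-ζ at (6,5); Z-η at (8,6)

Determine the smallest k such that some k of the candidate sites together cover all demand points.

2

Coverage sets (demand points within 6 of each site):
  #1: {Z-β, Z-δ, Z-ε}
  #2: {Z-γ}
  #3: {Z-α, Z-γ, Z-ε}
  #4: {Z-α, Z-ζ, Z-η}
  #5: {Z-α, Z-γ, Z-ε, Z-ζ, Z-η}
  #6: {Z-α}
No single site covers all 7 demand points.
But {#1, #5} covers everything, so the minimum is 2.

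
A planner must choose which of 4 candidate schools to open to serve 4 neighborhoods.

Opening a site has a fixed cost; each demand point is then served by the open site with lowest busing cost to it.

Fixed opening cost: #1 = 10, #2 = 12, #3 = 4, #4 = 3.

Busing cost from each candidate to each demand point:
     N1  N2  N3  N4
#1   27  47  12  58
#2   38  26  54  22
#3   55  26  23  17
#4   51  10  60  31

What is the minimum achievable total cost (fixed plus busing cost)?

83

Open {#1, #3, #4}: assign each demand point to its cheapest open site.
  N1→#1 27, N2→#4 10, N3→#1 12, N4→#3 17
  busing cost 66, fixed 17 → total 83.
Compare {#1, #4}: busing cost 80 + fixed 13 = 93.
Compare {#1, #2, #3, #4}: busing cost 66 + fixed 29 = 95.
Compare {#1, #3}: busing cost 82 + fixed 14 = 96.
All other subsets cost ≥ 93. Minimum total cost: 83.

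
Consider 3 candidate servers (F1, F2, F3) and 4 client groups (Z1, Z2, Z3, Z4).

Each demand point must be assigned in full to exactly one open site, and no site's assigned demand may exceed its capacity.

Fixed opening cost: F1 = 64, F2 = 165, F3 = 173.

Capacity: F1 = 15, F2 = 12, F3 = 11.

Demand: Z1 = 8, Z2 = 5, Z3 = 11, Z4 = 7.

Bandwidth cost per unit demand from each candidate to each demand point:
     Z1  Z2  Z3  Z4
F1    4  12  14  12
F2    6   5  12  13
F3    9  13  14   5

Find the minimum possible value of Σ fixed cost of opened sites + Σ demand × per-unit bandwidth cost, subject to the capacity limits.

661

Open {F1, F2, F3}; cheapest assignment that respects the capacities:
  F1 (cap 15, load 13): Z1, Z2 — cost 8×4 + 5×12 = 92
  F2 (cap 12, load 11): Z3 — cost 11×12 = 132
  F3 (cap 11, load 7): Z4 — cost 7×5 = 35
  Shipping 259, fixed 402 → total 661.
  Any other capacity-feasible assignment to {F1, F2, F3} ships for at least 259.
Total demand is 31 and no other set of sites has combined capacity ≥ 31, so {F1, F2, F3} is the only feasible choice of open sites. Minimum: 661.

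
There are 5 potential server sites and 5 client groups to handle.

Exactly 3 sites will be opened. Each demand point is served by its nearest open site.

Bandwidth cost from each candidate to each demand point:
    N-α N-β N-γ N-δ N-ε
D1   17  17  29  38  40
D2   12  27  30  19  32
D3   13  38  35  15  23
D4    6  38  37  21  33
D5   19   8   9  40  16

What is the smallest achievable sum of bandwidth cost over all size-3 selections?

Open {D3, D4, D5}.
  N-α→D4 6, N-β→D5 8, N-γ→D5 9, N-δ→D3 15, N-ε→D5 16  ⇒ total 54.
Compare {D2, D4, D5}: total 58.
Compare {D1, D4, D5}: total 60.
No size-3 selection does better; minimum is 54.

54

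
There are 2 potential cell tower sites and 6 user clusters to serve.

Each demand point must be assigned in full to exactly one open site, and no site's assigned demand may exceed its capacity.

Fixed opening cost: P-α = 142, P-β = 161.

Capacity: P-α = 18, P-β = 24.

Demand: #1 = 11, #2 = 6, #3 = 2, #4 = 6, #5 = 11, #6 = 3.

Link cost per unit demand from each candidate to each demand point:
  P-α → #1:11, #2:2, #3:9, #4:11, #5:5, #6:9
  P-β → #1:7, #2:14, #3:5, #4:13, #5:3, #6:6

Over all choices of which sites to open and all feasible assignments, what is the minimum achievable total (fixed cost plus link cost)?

528

Open {P-α, P-β}; cheapest assignment that respects the capacities:
  P-α (cap 18, load 15): #2, #4, #6 — cost 6×2 + 6×11 + 3×9 = 105
  P-β (cap 24, load 24): #1, #3, #5 — cost 11×7 + 2×5 + 11×3 = 120
  Shipping 225, fixed 303 → total 528.
  Any other capacity-feasible assignment to {P-α, P-β} ships for at least 225.
Total demand is 39 and no other set of sites has combined capacity ≥ 39, so {P-α, P-β} is the only feasible choice of open sites. Minimum: 528.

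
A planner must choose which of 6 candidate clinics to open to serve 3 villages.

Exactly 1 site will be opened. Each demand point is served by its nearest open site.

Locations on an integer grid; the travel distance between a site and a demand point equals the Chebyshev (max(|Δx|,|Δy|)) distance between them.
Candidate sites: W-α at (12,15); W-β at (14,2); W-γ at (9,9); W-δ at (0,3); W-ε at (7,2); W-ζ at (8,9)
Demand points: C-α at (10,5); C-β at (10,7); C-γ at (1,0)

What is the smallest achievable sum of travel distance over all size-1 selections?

14

Open {W-ε}.
  C-α→W-ε 3, C-β→W-ε 5, C-γ→W-ε 6  ⇒ total 14.
Compare {W-γ}: total 15.
Compare {W-ζ}: total 15.
No size-1 selection does better; minimum is 14.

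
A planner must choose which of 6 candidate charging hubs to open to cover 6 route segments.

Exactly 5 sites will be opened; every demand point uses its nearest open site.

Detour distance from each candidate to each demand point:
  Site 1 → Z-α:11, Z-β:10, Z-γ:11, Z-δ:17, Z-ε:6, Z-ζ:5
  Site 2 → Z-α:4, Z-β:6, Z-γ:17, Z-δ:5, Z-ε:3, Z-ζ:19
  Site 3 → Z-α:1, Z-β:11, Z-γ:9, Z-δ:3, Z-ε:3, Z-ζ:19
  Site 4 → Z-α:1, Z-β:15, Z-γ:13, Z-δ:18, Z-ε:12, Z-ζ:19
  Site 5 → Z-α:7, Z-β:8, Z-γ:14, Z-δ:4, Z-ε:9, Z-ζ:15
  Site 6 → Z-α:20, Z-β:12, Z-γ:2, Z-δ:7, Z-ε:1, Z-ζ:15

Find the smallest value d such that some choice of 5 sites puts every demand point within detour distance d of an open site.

6

Open {Site 1, Site 2, Site 3, Site 4, Site 6}.
  Farthest demand point is Z-β at detour distance 6 (to Site 2); all others are ≤ 6.
With {Site 1, Site 2, Site 3, Site 5, Site 6} the worst case is 6.
With {Site 1, Site 2, Site 4, Site 5, Site 6} the worst case is 6.
No size-5 selection achieves below 6.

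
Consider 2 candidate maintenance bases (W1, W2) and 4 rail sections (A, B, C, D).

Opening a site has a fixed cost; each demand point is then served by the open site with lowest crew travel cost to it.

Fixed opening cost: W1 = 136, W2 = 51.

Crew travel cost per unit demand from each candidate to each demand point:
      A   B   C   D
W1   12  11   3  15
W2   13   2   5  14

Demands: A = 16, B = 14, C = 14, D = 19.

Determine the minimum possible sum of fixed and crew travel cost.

623

Open {W2}: assign each demand point to its cheapest open site.
  A→W2 16×13=208, B→W2 14×2=28, C→W2 14×5=70, D→W2 19×14=266
  crew travel cost 572, fixed 51 → total 623.
Compare {W1, W2}: crew travel cost 528 + fixed 187 = 715.
Compare {W1}: crew travel cost 673 + fixed 136 = 809.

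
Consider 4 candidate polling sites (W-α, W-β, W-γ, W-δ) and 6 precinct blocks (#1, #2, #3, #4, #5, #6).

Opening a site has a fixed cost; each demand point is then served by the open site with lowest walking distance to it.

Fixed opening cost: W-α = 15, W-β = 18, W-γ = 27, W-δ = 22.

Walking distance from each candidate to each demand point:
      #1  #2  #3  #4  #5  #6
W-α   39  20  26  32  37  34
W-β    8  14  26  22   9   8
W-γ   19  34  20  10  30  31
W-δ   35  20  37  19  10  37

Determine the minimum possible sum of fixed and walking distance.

105

Open {W-β}: assign each demand point to its cheapest open site.
  #1→W-β 8, #2→W-β 14, #3→W-β 26, #4→W-β 22, #5→W-β 9, #6→W-β 8
  walking distance 87, fixed 18 → total 105.
Compare {W-β, W-γ}: walking distance 69 + fixed 45 = 114.
Compare {W-α, W-β}: walking distance 87 + fixed 33 = 120.
Compare {W-β, W-δ}: walking distance 84 + fixed 40 = 124.
All other subsets cost ≥ 114. Minimum total cost: 105.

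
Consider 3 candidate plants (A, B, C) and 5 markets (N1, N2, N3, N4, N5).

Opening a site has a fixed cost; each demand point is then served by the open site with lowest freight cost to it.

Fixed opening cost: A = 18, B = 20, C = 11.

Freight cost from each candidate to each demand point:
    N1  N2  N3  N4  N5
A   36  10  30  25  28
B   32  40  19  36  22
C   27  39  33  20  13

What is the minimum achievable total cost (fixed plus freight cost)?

129

Open {A, C}: assign each demand point to its cheapest open site.
  N1→C 27, N2→A 10, N3→A 30, N4→C 20, N5→C 13
  freight cost 100, fixed 29 → total 129.
Compare {A, B, C}: freight cost 89 + fixed 49 = 138.
Compare {C}: freight cost 132 + fixed 11 = 143.
Compare {A, B}: freight cost 108 + fixed 38 = 146.
All other subsets cost ≥ 138. Minimum total cost: 129.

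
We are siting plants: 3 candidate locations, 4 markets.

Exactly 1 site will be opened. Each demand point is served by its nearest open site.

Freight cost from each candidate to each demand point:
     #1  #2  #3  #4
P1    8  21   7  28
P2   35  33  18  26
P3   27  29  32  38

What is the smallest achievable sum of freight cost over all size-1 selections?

64

Open {P1}.
  #1→P1 8, #2→P1 21, #3→P1 7, #4→P1 28  ⇒ total 64.
Compare {P2}: total 112.
Compare {P3}: total 126.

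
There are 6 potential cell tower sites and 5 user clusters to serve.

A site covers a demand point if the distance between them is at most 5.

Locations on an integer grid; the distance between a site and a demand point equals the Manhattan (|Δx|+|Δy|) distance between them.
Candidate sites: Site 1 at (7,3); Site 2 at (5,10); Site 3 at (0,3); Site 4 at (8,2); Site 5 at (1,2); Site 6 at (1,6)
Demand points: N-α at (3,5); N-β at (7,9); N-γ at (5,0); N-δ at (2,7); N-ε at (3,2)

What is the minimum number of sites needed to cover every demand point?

3

Coverage sets (demand points within 5 of each site):
  Site 1: {N-γ, N-ε}
  Site 2: {N-β}
  Site 3: {N-α, N-ε}
  Site 4: {N-γ, N-ε}
  Site 5: {N-α, N-ε}
  Site 6: {N-α, N-δ}
No 2 sites suffice: every size-2 union leaves at least one demand point uncovered.
But {Site 1, Site 2, Site 6} covers everything, so the minimum is 3.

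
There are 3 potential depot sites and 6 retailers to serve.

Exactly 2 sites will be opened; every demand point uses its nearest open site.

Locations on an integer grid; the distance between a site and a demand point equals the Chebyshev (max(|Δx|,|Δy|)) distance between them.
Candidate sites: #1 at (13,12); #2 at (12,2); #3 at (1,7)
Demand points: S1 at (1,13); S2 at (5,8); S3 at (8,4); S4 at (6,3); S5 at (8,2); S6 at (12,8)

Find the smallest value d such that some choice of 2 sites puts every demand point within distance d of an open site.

Open {#2, #3}.
  Farthest demand point is S1 at distance 6 (to #3); all others are ≤ 6.
With {#1, #3} the worst case is 7.
With {#1, #2} the worst case is 11.
No size-2 selection achieves below 6.

6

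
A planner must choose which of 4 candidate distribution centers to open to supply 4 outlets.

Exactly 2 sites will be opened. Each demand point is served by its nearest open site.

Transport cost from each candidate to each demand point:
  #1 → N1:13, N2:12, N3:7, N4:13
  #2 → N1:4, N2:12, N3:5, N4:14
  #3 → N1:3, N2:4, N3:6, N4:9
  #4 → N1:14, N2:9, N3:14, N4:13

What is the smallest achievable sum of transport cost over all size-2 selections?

21

Open {#2, #3}.
  N1→#3 3, N2→#3 4, N3→#2 5, N4→#3 9  ⇒ total 21.
Compare {#1, #3}: total 22.
Compare {#3, #4}: total 22.
No size-2 selection does better; minimum is 21.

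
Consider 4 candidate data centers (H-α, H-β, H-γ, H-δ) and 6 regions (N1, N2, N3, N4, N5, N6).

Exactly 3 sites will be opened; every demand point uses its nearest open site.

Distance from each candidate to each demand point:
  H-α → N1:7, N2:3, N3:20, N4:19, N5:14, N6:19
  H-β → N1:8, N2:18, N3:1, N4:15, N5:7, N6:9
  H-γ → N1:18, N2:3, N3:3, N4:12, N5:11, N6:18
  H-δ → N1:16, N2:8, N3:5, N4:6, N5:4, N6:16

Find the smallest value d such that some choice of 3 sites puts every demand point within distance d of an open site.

Open {H-α, H-β, H-δ}.
  Farthest demand point is N6 at distance 9 (to H-β); all others are ≤ 9.
With {H-β, H-γ, H-δ} the worst case is 9.
With {H-α, H-β, H-γ} the worst case is 12.
No size-3 selection achieves below 9.

9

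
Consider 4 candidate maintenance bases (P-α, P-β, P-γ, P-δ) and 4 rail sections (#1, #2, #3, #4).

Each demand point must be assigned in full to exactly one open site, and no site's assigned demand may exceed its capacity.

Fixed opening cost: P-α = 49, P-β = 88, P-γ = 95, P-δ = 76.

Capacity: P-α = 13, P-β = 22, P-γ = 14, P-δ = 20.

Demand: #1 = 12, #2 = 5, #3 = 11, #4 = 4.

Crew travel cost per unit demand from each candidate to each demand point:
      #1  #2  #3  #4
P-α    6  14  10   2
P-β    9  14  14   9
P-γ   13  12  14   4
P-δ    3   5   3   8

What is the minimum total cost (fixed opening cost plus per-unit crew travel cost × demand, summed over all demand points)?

Open {P-α, P-δ}; cheapest assignment that respects the capacities:
  P-α (cap 13, load 12): #1 — cost 12×6 = 72
  P-δ (cap 20, load 20): #2, #3, #4 — cost 5×5 + 11×3 + 4×8 = 90
  Shipping 162, fixed 125 → total 287.
  Any other capacity-feasible assignment to {P-α, P-δ} ships for at least 162.
Compare {P-β, P-δ}: its best feasible assignment gives total 362.
Compare {P-α, P-γ, P-δ}: its best feasible assignment gives total 366.
Every other set of open sites that can feasibly serve all demand totals ≥ 362 even under its best assignment. Minimum: 287.

287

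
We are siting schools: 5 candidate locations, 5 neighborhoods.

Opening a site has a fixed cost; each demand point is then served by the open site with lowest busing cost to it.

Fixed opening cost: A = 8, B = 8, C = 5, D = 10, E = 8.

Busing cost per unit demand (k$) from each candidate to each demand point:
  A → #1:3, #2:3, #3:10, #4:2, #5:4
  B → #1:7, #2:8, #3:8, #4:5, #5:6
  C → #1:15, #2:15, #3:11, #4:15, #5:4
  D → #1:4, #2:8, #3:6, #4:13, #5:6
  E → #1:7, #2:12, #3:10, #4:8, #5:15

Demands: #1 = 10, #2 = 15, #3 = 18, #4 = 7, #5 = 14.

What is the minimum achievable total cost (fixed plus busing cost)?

Open {A, D}: assign each demand point to its cheapest open site.
  #1→A 10×3=30, #2→A 15×3=45, #3→D 18×6=108, #4→A 7×2=14, #5→A 14×4=56
  busing cost 253, fixed 18 → total 271.
Compare {A, C, D}: busing cost 253 + fixed 23 = 276.
Compare {A, B, D}: busing cost 253 + fixed 26 = 279.
Compare {A, D, E}: busing cost 253 + fixed 26 = 279.
All other subsets cost ≥ 276. Minimum total cost: 271.

271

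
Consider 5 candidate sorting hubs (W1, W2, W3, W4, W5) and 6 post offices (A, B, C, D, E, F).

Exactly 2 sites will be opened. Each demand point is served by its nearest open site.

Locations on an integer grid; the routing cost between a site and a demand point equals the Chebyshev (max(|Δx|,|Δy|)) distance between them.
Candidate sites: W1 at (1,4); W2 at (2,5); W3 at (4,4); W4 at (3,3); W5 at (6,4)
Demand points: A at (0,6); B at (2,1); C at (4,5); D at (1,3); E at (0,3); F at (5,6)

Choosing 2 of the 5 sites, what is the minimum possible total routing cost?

Open {W1, W3}.
  A→W1 2, B→W1 3, C→W3 1, D→W1 1, E→W1 1, F→W3 2  ⇒ total 10.
Compare {W1, W4}: total 11.
Compare {W1, W5}: total 11.
No size-2 selection does better; minimum is 10.

10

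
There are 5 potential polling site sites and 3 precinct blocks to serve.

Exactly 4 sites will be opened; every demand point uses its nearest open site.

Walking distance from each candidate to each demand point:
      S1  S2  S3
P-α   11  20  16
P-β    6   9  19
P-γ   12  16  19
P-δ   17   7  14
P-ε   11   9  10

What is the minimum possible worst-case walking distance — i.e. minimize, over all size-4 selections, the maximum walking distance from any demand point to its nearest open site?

Open {P-α, P-β, P-γ, P-ε}.
  Farthest demand point is S3 at walking distance 10 (to P-ε); all others are ≤ 10.
With {P-α, P-β, P-δ, P-ε} the worst case is 10.
With {P-β, P-γ, P-δ, P-ε} the worst case is 10.
No size-4 selection achieves below 10.

10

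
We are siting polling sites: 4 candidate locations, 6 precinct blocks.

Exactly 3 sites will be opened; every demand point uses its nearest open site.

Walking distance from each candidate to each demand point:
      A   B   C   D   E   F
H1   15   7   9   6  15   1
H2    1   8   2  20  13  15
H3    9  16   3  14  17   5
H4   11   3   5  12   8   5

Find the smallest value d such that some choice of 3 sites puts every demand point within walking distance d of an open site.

Open {H1, H2, H4}.
  Farthest demand point is E at walking distance 8 (to H4); all others are ≤ 8.
With {H1, H3, H4} the worst case is 9.
With {H2, H3, H4} the worst case is 12.
No size-3 selection achieves below 8.

8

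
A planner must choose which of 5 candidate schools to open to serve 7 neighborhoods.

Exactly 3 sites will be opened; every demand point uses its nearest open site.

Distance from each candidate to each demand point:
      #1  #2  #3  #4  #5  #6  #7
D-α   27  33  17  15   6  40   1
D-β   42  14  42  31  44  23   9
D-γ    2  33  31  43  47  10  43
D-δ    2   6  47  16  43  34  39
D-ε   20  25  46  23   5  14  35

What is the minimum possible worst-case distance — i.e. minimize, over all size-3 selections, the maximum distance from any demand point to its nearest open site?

17

Open {D-α, D-β, D-γ}.
  Farthest demand point is #3 at distance 17 (to D-α); all others are ≤ 17.
With {D-α, D-γ, D-δ} the worst case is 17.
With {D-α, D-δ, D-ε} the worst case is 17.
No size-3 selection achieves below 17.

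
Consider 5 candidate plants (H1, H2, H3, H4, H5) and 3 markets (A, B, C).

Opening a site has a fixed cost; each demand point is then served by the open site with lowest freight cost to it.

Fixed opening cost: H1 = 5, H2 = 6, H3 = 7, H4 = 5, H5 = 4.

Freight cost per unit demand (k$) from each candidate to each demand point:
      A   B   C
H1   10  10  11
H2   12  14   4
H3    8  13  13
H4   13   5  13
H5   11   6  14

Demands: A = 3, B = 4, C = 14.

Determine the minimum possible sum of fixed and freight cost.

118

Open {H2, H3, H4}: assign each demand point to its cheapest open site.
  A→H3 3×8=24, B→H4 4×5=20, C→H2 14×4=56
  freight cost 100, fixed 18 → total 118.
Compare {H2, H3, H5}: freight cost 104 + fixed 17 = 121.
Compare {H1, H2, H4}: freight cost 106 + fixed 16 = 122.
Compare {H2, H3, H4, H5}: freight cost 100 + fixed 22 = 122.
All other subsets cost ≥ 121. Minimum total cost: 118.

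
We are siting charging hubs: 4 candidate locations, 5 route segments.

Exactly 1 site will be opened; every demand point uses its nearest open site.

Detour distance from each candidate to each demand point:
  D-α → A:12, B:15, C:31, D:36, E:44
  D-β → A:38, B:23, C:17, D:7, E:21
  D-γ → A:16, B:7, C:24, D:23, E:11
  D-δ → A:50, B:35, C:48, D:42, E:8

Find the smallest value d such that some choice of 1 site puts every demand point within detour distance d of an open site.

24

Open {D-γ}.
  Farthest demand point is C at detour distance 24 (to D-γ); all others are ≤ 24.
With {D-β} the worst case is 38.
With {D-α} the worst case is 44.
No size-1 selection achieves below 24.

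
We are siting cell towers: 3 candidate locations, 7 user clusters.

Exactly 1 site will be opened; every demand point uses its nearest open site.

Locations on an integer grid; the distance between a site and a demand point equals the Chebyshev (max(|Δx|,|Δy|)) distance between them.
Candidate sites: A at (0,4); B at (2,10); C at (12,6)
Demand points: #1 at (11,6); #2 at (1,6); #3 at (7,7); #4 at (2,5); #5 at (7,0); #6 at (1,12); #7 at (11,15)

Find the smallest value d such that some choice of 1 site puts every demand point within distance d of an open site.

Open {B}.
  Farthest demand point is #5 at distance 10 (to B); all others are ≤ 10.
With {A} the worst case is 11.
With {C} the worst case is 11.
No size-1 selection achieves below 10.

10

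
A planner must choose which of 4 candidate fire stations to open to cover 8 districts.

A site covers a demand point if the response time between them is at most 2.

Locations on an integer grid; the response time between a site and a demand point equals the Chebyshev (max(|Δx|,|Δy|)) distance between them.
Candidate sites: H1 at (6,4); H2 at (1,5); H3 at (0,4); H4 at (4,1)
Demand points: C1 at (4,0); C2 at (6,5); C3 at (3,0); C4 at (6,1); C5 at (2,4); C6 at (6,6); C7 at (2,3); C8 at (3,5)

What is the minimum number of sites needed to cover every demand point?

Coverage sets (demand points within 2 of each site):
  H1: {C2, C6}
  H2: {C5, C7, C8}
  H3: {C5, C7}
  H4: {C1, C3, C4, C7}
No 2 sites suffice: every size-2 union leaves at least one demand point uncovered.
But {H1, H2, H4} covers everything, so the minimum is 3.

3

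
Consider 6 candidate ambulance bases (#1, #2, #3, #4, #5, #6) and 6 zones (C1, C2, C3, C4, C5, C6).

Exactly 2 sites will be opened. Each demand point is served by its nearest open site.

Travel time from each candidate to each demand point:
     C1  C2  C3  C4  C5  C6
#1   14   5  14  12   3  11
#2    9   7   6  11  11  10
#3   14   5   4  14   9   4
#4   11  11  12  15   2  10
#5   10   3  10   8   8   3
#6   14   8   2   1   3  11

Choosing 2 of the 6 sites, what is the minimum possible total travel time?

22

Open {#5, #6}.
  C1→#5 10, C2→#5 3, C3→#6 2, C4→#6 1, C5→#6 3, C6→#5 3  ⇒ total 22.
Compare {#3, #6}: total 29.
Compare {#2, #6}: total 32.
No size-2 selection does better; minimum is 22.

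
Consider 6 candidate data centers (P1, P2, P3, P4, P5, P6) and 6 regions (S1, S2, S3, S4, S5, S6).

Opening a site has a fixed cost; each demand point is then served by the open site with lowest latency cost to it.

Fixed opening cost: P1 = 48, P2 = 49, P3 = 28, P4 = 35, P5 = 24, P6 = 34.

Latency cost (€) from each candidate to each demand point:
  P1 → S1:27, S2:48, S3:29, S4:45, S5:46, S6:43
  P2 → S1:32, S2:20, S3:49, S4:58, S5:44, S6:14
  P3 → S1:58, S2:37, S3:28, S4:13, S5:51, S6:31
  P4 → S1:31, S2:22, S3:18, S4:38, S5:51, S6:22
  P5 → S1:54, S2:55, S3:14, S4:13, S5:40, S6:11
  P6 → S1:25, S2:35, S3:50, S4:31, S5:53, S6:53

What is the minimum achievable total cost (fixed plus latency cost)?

Open {P4, P5}: assign each demand point to its cheapest open site.
  S1→P4 31, S2→P4 22, S3→P5 14, S4→P5 13, S5→P5 40, S6→P5 11
  latency cost 131, fixed 59 → total 190.
Compare {P5, P6}: latency cost 138 + fixed 58 = 196.
Compare {P2, P5}: latency cost 130 + fixed 73 = 203.
Compare {P5}: latency cost 187 + fixed 24 = 211.
All other subsets cost ≥ 196. Minimum total cost: 190.

190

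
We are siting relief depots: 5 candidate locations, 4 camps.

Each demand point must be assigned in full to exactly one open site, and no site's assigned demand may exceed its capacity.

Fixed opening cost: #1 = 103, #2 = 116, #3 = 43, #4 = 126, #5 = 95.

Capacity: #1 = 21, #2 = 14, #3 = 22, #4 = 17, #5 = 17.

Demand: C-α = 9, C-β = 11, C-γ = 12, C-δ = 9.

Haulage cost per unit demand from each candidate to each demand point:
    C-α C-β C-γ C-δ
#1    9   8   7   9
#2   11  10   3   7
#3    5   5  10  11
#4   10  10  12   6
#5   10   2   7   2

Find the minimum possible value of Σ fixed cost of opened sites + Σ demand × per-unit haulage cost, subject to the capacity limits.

Open {#2, #3, #5}; cheapest assignment that respects the capacities:
  #2 (cap 14, load 12): C-γ — cost 12×3 = 36
  #3 (cap 22, load 20): C-α, C-β — cost 9×5 + 11×5 = 100
  #5 (cap 17, load 9): C-δ — cost 9×2 = 18
  Shipping 154, fixed 254 → total 408.
  Any other capacity-feasible assignment to {#2, #3, #5} ships for at least 154.
Compare {#1, #3}: its best feasible assignment gives total 411.
Compare {#1, #3, #5}: its best feasible assignment gives total 443.
Every other set of open sites that can feasibly serve all demand totals ≥ 411 even under its best assignment. Minimum: 408.

408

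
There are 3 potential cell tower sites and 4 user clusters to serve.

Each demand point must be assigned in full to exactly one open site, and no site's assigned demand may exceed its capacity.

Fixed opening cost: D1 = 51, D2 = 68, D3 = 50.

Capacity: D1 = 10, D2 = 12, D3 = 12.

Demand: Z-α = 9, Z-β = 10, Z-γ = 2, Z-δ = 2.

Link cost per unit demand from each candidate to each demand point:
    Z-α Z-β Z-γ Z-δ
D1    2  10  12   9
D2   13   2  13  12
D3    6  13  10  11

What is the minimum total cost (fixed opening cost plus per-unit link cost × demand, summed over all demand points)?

236

Open {D2, D3}; cheapest assignment that respects the capacities:
  D2 (cap 12, load 12): Z-β, Z-δ — cost 10×2 + 2×12 = 44
  D3 (cap 12, load 11): Z-α, Z-γ — cost 9×6 + 2×10 = 74
  Shipping 118, fixed 118 → total 236.
  Any other capacity-feasible assignment to {D2, D3} ships for at least 118.
Compare {D1, D2, D3}: its best feasible assignment gives total 249.
Every other set of open sites that can feasibly serve all demand totals ≥ 249 even under its best assignment. Minimum: 236.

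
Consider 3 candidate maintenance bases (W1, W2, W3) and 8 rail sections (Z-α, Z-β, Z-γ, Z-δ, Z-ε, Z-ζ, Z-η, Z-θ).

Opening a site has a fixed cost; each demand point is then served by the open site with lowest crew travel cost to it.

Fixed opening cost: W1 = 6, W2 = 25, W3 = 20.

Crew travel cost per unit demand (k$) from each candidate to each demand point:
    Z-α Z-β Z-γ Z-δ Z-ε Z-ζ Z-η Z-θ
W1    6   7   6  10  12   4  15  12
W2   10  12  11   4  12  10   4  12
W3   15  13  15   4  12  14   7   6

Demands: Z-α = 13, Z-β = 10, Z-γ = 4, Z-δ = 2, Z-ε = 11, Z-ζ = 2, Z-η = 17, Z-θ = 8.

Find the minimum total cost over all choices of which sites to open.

487

Open {W1, W2, W3}: assign each demand point to its cheapest open site.
  Z-α→W1 13×6=78, Z-β→W1 10×7=70, Z-γ→W1 4×6=24, Z-δ→W2 2×4=8, Z-ε→W1 11×12=132, Z-ζ→W1 2×4=8, Z-η→W2 17×4=68, Z-θ→W3 8×6=48
  crew travel cost 436, fixed 51 → total 487.
Compare {W1, W3}: crew travel cost 487 + fixed 26 = 513.
Compare {W1, W2}: crew travel cost 484 + fixed 31 = 515.
Compare {W2, W3}: crew travel cost 570 + fixed 45 = 615.
All other subsets cost ≥ 513. Minimum total cost: 487.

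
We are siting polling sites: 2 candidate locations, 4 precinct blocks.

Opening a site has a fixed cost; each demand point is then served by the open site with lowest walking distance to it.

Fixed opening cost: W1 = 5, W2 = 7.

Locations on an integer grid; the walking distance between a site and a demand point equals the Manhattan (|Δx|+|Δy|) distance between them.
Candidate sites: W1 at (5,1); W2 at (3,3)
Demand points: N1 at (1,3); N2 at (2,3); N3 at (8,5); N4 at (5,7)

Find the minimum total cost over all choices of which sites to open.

Open {W2}: assign each demand point to its cheapest open site.
  N1→W2 2, N2→W2 1, N3→W2 7, N4→W2 6
  walking distance 16, fixed 7 → total 23.
Compare {W1, W2}: walking distance 16 + fixed 12 = 28.
Compare {W1}: walking distance 24 + fixed 5 = 29.

23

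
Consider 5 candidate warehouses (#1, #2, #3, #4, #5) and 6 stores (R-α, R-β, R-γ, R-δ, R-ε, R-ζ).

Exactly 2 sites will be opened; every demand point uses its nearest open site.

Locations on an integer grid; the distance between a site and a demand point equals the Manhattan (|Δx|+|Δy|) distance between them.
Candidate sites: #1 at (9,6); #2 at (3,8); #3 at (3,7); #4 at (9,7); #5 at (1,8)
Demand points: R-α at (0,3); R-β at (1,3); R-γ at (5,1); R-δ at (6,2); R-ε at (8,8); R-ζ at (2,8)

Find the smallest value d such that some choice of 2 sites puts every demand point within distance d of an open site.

8

Open {#1, #3}.
  Farthest demand point is R-γ at distance 8 (to #3); all others are ≤ 8.
With {#2, #3} the worst case is 8.
With {#3, #4} the worst case is 8.
No size-2 selection achieves below 8.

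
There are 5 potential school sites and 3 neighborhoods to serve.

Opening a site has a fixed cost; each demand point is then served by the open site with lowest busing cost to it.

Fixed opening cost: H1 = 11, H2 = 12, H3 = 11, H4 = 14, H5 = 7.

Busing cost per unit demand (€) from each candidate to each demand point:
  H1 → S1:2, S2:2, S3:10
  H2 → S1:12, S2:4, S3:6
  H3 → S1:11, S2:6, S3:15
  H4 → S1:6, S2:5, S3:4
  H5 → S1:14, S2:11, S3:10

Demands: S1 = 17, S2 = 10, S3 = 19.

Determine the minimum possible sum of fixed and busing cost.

155

Open {H1, H4}: assign each demand point to its cheapest open site.
  S1→H1 17×2=34, S2→H1 10×2=20, S3→H4 19×4=76
  busing cost 130, fixed 25 → total 155.
Compare {H1, H4, H5}: busing cost 130 + fixed 32 = 162.
Compare {H1, H3, H4}: busing cost 130 + fixed 36 = 166.
Compare {H1, H2, H4}: busing cost 130 + fixed 37 = 167.
All other subsets cost ≥ 162. Minimum total cost: 155.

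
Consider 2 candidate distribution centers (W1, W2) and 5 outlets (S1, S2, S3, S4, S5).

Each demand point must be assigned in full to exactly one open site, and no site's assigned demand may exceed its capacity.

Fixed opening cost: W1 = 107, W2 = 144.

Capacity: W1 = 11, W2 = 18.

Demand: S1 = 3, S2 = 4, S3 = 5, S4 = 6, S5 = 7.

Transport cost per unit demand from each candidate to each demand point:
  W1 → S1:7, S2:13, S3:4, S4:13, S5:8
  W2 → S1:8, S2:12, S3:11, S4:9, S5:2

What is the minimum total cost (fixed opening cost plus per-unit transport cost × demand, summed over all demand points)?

Open {W1, W2}; cheapest assignment that respects the capacities:
  W1 (cap 11, load 8): S1, S3 — cost 3×7 + 5×4 = 41
  W2 (cap 18, load 17): S2, S4, S5 — cost 4×12 + 6×9 + 7×2 = 116
  Shipping 157, fixed 251 → total 408.
  Any other capacity-feasible assignment to {W1, W2} ships for at least 157.
Total demand is 25 and no other set of sites has combined capacity ≥ 25, so {W1, W2} is the only feasible choice of open sites. Minimum: 408.

408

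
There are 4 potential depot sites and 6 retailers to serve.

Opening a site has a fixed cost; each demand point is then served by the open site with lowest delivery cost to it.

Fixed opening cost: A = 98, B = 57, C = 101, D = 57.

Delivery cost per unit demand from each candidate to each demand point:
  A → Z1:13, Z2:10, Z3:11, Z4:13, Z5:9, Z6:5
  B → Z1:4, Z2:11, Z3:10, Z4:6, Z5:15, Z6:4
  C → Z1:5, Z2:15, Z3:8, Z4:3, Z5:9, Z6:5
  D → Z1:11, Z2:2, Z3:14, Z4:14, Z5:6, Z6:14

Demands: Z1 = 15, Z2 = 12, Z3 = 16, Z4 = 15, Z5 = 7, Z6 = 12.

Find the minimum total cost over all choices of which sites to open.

532

Open {C, D}: assign each demand point to its cheapest open site.
  Z1→C 15×5=75, Z2→D 12×2=24, Z3→C 16×8=128, Z4→C 15×3=45, Z5→D 7×6=42, Z6→C 12×5=60
  delivery cost 374, fixed 158 → total 532.
Compare {B, D}: delivery cost 424 + fixed 114 = 538.
Compare {B, C, D}: delivery cost 347 + fixed 215 = 562.
Compare {A, C, D}: delivery cost 374 + fixed 256 = 630.
All other subsets cost ≥ 538. Minimum total cost: 532.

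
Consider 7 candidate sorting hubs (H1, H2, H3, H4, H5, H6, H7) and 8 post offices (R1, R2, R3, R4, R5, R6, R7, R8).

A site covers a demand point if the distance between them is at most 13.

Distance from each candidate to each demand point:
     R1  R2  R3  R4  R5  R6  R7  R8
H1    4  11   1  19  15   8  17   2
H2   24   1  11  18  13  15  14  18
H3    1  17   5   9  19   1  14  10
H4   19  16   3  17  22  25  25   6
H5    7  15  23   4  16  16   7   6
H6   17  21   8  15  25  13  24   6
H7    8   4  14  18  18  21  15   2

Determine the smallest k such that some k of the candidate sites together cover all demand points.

3

Coverage sets (demand points within 13 of each site):
  H1: {R1, R2, R3, R6, R8}
  H2: {R2, R3, R5}
  H3: {R1, R3, R4, R6, R8}
  H4: {R3, R8}
  H5: {R1, R4, R7, R8}
  H6: {R3, R6, R8}
  H7: {R1, R2, R8}
No 2 sites suffice: every size-2 union leaves at least one demand point uncovered.
But {H1, H2, H5} covers everything, so the minimum is 3.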